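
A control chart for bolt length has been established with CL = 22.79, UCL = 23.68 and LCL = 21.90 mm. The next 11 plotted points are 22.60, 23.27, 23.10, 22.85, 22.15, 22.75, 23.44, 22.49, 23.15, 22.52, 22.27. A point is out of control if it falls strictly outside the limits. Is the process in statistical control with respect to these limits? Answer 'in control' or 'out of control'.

All 11 points lie within [21.90, 23.68].

in control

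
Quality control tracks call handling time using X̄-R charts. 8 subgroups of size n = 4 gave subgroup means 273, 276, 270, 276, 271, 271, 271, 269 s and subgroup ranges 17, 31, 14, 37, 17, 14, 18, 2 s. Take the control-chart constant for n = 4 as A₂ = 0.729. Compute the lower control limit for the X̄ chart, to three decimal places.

X̄̄ = (273 + 276 + 270 + 276 + 271 + 271 + 271 + 269) / 8 = 2177.0000 / 8 = 272.1250
R̄ = (17 + 31 + 14 + 37 + 17 + 14 + 18 + 2) / 8 = 150.0000 / 8 = 18.7500
LCL = X̄̄ − A₂·R̄ = 272.1250 − 0.729 × 18.7500 = 258.4563

258.456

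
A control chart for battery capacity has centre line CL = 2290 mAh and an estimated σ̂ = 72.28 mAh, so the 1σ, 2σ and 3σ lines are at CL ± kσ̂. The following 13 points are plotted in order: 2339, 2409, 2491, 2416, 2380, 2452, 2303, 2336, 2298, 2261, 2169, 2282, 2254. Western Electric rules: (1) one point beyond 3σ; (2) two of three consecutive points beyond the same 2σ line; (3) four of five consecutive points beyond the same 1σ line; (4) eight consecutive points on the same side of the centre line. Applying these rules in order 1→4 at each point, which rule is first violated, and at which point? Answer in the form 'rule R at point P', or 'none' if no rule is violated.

Zone of each point (C = within 1σ̂, B = 1σ̂–2σ̂, A = 2σ̂–3σ̂, * = beyond 3σ̂; sign = side of CL): 1:+C, 2:+B, 3:+A, 4:+B, 5:+B, 6:+A, 7:+C, 8:+C, 9:+C, 10:-C, 11:-B, 12:-C, 13:-C
Rule 3 (four of five consecutive points beyond the same 1σ limit) is satisfied at point 5.

rule 3 at point 5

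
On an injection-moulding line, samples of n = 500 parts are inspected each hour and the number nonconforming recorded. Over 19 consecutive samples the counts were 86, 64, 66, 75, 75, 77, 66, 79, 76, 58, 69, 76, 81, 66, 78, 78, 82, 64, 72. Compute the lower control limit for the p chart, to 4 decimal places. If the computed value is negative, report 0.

0.0987

p̄ = Σdᵢ / (k·n) = 1388 / (19 × 500) = 0.14611
LCL = p̄ − 3·√(p̄(1−p̄)/n) = 0.14611 − 3 × 0.01580 = 0.09872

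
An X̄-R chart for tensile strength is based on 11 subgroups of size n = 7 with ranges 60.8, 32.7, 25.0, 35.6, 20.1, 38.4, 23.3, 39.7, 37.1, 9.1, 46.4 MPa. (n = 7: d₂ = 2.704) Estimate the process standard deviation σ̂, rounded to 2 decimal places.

R̄ = (60.8 + 32.7 + 25.0 + 35.6 + 20.1 + 38.4 + 23.3 + 39.7 + 37.1 + 9.1 + 46.4) / 11 = 33.4727
σ̂ = R̄ / d₂ = 33.4727 / 2.704 = 12.3790

12.38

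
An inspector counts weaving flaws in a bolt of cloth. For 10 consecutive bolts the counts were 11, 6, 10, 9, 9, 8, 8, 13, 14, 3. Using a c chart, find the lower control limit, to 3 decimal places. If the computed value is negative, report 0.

0.050

c̄ = (11 + 6 + 10 + 9 + 9 + 8 + 8 + 13 + 14 + 3) / 10 = 91 / 10 = 9.1000
LCL = c̄ − 3√c̄ = 9.1000 − 3 × 3.0166 = 0.0501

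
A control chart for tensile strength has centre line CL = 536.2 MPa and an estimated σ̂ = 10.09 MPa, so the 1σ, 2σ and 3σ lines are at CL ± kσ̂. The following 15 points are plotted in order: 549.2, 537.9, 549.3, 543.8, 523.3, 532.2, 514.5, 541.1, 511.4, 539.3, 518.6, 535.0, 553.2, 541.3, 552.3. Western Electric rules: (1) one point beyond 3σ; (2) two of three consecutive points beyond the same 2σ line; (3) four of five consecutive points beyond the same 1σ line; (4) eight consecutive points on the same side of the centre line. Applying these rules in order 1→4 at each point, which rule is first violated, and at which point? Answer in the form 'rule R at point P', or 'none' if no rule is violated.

Zone of each point (C = within 1σ̂, B = 1σ̂–2σ̂, A = 2σ̂–3σ̂, * = beyond 3σ̂; sign = side of CL): 1:+B, 2:+C, 3:+B, 4:+C, 5:-B, 6:-C, 7:-A, 8:+C, 9:-A, 10:+C, 11:-B, 12:-C, 13:+B, 14:+C, 15:+B
Rule 2 (two of three consecutive points beyond the same 2σ limit) is satisfied at point 9.

rule 2 at point 9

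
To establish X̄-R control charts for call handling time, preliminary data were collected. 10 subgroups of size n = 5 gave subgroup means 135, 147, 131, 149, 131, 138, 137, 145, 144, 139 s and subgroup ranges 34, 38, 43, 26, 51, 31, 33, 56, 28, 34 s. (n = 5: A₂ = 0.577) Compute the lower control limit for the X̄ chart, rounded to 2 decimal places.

118.02

X̄̄ = (135 + 147 + 131 + 149 + 131 + 138 + 137 + 145 + 144 + 139) / 10 = 1396.0000 / 10 = 139.6000
R̄ = (34 + 38 + 43 + 26 + 51 + 31 + 33 + 56 + 28 + 34) / 10 = 374.0000 / 10 = 37.4000
LCL = X̄̄ − A₂·R̄ = 139.6000 − 0.577 × 37.4000 = 118.0202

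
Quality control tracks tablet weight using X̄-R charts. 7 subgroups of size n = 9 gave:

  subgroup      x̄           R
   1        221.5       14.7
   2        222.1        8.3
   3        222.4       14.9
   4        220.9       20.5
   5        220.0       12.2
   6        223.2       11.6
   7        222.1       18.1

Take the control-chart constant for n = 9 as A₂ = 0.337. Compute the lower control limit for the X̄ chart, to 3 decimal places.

216.914

X̄̄ = (221.5 + 222.1 + 222.4 + 220.9 + 220.0 + 223.2 + 222.1) / 7 = 1552.2000 / 7 = 221.7429
R̄ = (14.7 + 8.3 + 14.9 + 20.5 + 12.2 + 11.6 + 18.1) / 7 = 100.3000 / 7 = 14.3286
LCL = X̄̄ − A₂·R̄ = 221.7429 − 0.337 × 14.3286 = 216.9141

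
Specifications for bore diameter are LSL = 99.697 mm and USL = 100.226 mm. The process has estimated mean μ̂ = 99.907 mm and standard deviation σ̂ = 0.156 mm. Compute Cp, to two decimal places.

Cp = (USL − LSL) / (6σ̂) = (100.226 − 99.697) / (6 × 0.156) = 0.5290 / 0.9360 = 0.5652

0.57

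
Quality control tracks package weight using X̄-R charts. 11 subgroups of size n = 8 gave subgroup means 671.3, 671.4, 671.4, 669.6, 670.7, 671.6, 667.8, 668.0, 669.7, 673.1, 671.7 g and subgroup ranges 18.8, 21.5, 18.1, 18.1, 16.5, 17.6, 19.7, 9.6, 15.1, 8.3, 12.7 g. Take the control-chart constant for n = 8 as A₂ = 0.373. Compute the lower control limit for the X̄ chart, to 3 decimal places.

664.605

X̄̄ = (671.3 + 671.4 + 671.4 + 669.6 + 670.7 + 671.6 + 667.8 + 668.0 + 669.7 + 673.1 + 671.7) / 11 = 7376.3000 / 11 = 670.5727
R̄ = (18.8 + 21.5 + 18.1 + 18.1 + 16.5 + 17.6 + 19.7 + 9.6 + 15.1 + 8.3 + 12.7) / 11 = 176.0000 / 11 = 16.0000
LCL = X̄̄ − A₂·R̄ = 670.5727 − 0.373 × 16.0000 = 664.6047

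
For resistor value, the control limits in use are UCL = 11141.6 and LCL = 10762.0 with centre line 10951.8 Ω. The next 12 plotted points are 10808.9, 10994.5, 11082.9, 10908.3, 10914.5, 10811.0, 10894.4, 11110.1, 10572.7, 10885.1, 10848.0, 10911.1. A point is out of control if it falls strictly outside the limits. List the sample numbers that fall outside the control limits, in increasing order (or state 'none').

9

Compare each point to [10762.0, 11141.6]: sample 9 = 10572.7 < LCL.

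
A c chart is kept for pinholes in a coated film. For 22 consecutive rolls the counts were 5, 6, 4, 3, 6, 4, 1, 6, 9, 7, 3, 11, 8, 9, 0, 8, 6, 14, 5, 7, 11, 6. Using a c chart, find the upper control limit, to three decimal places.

c̄ = (5 + 6 + 4 + 3 + 6 + 4 + 1 + 6 + 9 + 7 + 3 + 11 + 8 + 9 + 0 + 8 + 6 + 14 + 5 + 7 + 11 + 6) / 22 = 139 / 22 = 6.3182
UCL = c̄ + 3√c̄ = 6.3182 + 3 × √6.3182 = 6.3182 + 3 × 2.5136 = 13.8590

13.859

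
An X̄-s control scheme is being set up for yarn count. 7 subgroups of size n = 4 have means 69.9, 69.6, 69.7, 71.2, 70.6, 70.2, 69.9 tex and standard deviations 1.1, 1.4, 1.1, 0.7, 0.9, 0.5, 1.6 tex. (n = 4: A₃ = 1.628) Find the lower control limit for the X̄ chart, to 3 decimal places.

X̄̄ = (69.9 + 69.6 + 69.7 + 71.2 + 70.6 + 70.2 + 69.9) / 7 = 70.1571
s̄ = (1.1 + 1.4 + 1.1 + 0.7 + 0.9 + 0.5 + 1.6) / 7 = 1.0429
LCL = X̄̄ − A₃·s̄ = 70.1571 − 1.628 × 1.0429 = 68.4594

68.459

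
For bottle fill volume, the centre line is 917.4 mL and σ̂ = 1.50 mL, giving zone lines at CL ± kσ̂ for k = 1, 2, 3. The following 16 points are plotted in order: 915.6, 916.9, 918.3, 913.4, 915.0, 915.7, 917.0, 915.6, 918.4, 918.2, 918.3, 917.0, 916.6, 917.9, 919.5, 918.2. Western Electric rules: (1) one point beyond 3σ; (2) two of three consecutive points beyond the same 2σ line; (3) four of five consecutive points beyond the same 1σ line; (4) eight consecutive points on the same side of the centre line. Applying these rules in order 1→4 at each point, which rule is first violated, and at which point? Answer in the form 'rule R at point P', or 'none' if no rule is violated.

Zone of each point (C = within 1σ̂, B = 1σ̂–2σ̂, A = 2σ̂–3σ̂, * = beyond 3σ̂; sign = side of CL): 1:-B, 2:-C, 3:+C, 4:-A, 5:-B, 6:-B, 7:-C, 8:-B, 9:+C, 10:+C, 11:+C, 12:-C, 13:-C, 14:+C, 15:+B, 16:+C
Rule 3 (four of five consecutive points beyond the same 1σ limit) is satisfied at point 8.

rule 3 at point 8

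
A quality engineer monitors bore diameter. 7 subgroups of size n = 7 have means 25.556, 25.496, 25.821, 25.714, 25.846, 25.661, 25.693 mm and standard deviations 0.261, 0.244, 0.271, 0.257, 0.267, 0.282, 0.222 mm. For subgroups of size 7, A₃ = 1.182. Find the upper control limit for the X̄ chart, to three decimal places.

X̄̄ = (25.556 + 25.496 + 25.821 + 25.714 + 25.846 + 25.661 + 25.693) / 7 = 25.6839
s̄ = (0.261 + 0.244 + 0.271 + 0.257 + 0.267 + 0.282 + 0.222) / 7 = 0.2577
UCL = X̄̄ + A₃·s̄ = 25.6839 + 1.182 × 0.2577 = 25.9885

25.988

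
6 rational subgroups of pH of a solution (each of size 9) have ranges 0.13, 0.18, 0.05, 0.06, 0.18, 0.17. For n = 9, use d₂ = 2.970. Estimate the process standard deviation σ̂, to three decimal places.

R̄ = (0.13 + 0.18 + 0.05 + 0.06 + 0.18 + 0.17) / 6 = 0.1283
σ̂ = R̄ / d₂ = 0.1283 / 2.970 = 0.0432

0.043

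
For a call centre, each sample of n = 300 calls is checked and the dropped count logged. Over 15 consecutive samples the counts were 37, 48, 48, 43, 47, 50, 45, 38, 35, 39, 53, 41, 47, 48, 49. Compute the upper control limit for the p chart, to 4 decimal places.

0.2100

p̄ = Σdᵢ / (k·n) = 668 / (15 × 300) = 0.14844
UCL = p̄ + 3·√(p̄(1−p̄)/n) = 0.14844 + 3 × √(0.14844×0.85156/300) = 0.14844 + 3 × 0.02053 = 0.21003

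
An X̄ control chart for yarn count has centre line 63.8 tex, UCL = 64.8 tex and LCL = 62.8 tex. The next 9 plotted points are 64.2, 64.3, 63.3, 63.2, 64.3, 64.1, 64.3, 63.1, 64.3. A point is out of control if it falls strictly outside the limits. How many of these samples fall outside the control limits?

0

All 9 points lie within [62.8, 64.8].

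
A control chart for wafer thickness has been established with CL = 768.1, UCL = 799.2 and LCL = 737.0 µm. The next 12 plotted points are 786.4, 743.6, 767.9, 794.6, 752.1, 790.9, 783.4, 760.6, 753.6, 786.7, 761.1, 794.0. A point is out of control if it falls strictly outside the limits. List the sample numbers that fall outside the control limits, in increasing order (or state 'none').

All 12 points lie within [737.0, 799.2].

none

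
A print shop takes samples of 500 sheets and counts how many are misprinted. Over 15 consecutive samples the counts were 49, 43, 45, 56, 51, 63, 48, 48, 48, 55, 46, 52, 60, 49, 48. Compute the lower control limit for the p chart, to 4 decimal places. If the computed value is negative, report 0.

0.0610

p̄ = Σdᵢ / (k·n) = 761 / (15 × 500) = 0.10147
LCL = p̄ − 3·√(p̄(1−p̄)/n) = 0.10147 − 3 × 0.01350 = 0.06096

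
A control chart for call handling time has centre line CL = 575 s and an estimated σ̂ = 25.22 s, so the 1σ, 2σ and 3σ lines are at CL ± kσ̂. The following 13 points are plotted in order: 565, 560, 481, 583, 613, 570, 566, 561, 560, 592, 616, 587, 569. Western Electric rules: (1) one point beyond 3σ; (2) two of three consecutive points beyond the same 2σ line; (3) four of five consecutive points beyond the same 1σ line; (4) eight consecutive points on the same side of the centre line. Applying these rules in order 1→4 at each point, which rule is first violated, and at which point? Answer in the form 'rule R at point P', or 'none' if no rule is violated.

Zone of each point (C = within 1σ̂, B = 1σ̂–2σ̂, A = 2σ̂–3σ̂, * = beyond 3σ̂; sign = side of CL): 1:-C, 2:-C, 3:-*, 4:+C, 5:+B, 6:-C, 7:-C, 8:-C, 9:-C, 10:+C, 11:+B, 12:+C, 13:-C
Rule 1 (one point beyond the 3σ limits) is satisfied at point 3.

rule 1 at point 3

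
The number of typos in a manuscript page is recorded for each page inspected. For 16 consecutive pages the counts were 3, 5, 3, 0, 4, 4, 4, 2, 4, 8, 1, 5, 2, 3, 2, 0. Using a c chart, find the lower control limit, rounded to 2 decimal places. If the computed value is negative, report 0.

0.00

c̄ = (3 + 5 + 3 + 0 + 4 + 4 + 4 + 2 + 4 + 8 + 1 + 5 + 2 + 3 + 2 + 0) / 16 = 50 / 16 = 3.1250
LCL = c̄ − 3√c̄ = 3.1250 − 3 × 1.7678 = -2.1783 → 0 (cannot be negative)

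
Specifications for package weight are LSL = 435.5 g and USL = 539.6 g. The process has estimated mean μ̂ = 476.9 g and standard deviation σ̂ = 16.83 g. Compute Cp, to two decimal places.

1.03

Cp = (USL − LSL) / (6σ̂) = (539.6 − 435.5) / (6 × 16.83) = 104.1000 / 100.9800 = 1.0309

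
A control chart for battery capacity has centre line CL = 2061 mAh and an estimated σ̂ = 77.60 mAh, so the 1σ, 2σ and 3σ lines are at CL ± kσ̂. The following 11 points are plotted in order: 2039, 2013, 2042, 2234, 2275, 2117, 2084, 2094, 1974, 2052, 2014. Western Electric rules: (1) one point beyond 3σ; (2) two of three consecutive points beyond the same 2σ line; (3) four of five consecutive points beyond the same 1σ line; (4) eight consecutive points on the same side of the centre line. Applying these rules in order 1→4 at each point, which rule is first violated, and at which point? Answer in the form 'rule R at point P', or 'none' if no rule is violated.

Zone of each point (C = within 1σ̂, B = 1σ̂–2σ̂, A = 2σ̂–3σ̂, * = beyond 3σ̂; sign = side of CL): 1:-C, 2:-C, 3:-C, 4:+A, 5:+A, 6:+C, 7:+C, 8:+C, 9:-B, 10:-C, 11:-C
Rule 2 (two of three consecutive points beyond the same 2σ limit) is satisfied at point 5.

rule 2 at point 5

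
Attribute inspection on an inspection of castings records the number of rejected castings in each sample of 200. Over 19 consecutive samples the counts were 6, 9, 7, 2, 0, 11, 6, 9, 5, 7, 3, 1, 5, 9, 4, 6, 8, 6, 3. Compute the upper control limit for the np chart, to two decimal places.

p̄ = Σdᵢ / (k·n) = 107 / (19 × 200) = 0.02816
UCL = np̄ + 3·√(np̄(1−p̄)) = 5.6316 + 3 × √(5.6316×0.97184) = 5.6316 + 3 × 2.3394 = 12.6499

12.65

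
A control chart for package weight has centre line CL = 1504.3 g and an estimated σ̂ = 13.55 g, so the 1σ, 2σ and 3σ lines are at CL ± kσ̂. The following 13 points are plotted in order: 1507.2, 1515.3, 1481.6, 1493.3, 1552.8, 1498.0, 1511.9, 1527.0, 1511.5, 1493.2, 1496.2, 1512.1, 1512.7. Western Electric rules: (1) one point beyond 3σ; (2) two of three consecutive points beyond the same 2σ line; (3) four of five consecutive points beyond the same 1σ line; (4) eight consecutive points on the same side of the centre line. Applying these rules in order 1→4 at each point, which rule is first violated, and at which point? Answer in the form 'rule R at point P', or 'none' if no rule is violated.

Zone of each point (C = within 1σ̂, B = 1σ̂–2σ̂, A = 2σ̂–3σ̂, * = beyond 3σ̂; sign = side of CL): 1:+C, 2:+C, 3:-B, 4:-C, 5:+*, 6:-C, 7:+C, 8:+B, 9:+C, 10:-C, 11:-C, 12:+C, 13:+C
Rule 1 (one point beyond the 3σ limits) is satisfied at point 5.

rule 1 at point 5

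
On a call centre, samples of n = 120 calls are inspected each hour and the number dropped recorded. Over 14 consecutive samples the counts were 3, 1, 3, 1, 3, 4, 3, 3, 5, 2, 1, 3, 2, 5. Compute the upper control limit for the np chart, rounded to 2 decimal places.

p̄ = Σdᵢ / (k·n) = 39 / (14 × 120) = 0.02321
UCL = np̄ + 3·√(np̄(1−p̄)) = 2.7857 + 3 × √(2.7857×0.97679) = 2.7857 + 3 × 1.6496 = 7.7344

7.73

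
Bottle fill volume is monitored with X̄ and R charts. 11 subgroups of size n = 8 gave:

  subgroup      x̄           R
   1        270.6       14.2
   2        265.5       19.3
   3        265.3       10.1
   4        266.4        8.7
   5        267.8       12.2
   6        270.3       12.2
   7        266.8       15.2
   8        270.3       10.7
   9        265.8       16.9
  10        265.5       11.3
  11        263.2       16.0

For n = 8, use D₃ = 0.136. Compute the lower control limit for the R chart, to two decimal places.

1.81

R̄ = (14.2 + 19.3 + 10.1 + 8.7 + 12.2 + 12.2 + 15.2 + 10.7 + 16.9 + 11.3 + 16.0) / 11 = 146.8000 / 11 = 13.3455
LCL_R = D₃·R̄ = 0.136 × 13.3455 = 1.8150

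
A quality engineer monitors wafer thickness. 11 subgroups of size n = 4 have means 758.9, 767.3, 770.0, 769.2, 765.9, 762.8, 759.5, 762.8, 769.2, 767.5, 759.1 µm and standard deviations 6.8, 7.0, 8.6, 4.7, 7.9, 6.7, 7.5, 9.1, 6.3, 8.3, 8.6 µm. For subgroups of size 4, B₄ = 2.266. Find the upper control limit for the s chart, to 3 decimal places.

16.789

s̄ = (6.8 + 7.0 + 8.6 + 4.7 + 7.9 + 6.7 + 7.5 + 9.1 + 6.3 + 8.3 + 8.6) / 11 = 7.4091
UCL_s = B₄·s̄ = 2.266 × 7.4091 = 16.7890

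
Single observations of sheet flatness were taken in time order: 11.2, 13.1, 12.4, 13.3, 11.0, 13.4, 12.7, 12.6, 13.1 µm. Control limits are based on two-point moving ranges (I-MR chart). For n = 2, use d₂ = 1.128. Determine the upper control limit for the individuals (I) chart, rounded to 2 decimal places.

15.69

X̄ = (11.2 + 13.1 + 12.4 + 13.3 + 11.0 + 13.4 + 12.7 + 12.6 + 13.1) / 9 = 12.5333
Moving ranges: 1.9, 0.7, 0.9, 2.3, 2.4, 0.7, 0.1, 0.5; M̄R̄ = 9.5000 / 8 = 1.1875
UCL = X̄ + 3·M̄R̄/d₂ = 12.5333 + 3 × 1.1875 / 1.128 = 15.6916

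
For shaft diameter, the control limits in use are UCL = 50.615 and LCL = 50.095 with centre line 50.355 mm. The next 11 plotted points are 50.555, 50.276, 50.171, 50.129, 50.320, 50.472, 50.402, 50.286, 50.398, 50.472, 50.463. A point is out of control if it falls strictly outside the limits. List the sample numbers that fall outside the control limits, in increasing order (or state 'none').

All 11 points lie within [50.095, 50.615].

none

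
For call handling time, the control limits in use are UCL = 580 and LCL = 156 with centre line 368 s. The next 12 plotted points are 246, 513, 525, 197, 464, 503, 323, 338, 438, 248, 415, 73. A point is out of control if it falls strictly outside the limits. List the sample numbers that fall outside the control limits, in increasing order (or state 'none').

12

Compare each point to [156, 580]: sample 12 = 73 < LCL.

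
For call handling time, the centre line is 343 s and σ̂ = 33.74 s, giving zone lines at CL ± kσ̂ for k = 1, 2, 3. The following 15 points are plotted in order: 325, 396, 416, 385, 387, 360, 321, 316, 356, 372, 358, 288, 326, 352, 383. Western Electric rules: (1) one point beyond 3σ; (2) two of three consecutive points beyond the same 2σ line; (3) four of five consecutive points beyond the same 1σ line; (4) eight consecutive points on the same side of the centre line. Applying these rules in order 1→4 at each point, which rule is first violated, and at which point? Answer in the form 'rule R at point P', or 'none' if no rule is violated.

Zone of each point (C = within 1σ̂, B = 1σ̂–2σ̂, A = 2σ̂–3σ̂, * = beyond 3σ̂; sign = side of CL): 1:-C, 2:+B, 3:+A, 4:+B, 5:+B, 6:+C, 7:-C, 8:-C, 9:+C, 10:+C, 11:+C, 12:-B, 13:-C, 14:+C, 15:+B
Rule 3 (four of five consecutive points beyond the same 1σ limit) is satisfied at point 5.

rule 3 at point 5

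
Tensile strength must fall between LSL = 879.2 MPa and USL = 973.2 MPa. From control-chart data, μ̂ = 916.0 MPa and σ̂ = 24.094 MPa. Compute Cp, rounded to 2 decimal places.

0.65

Cp = (USL − LSL) / (6σ̂) = (973.2 − 879.2) / (6 × 24.094) = 94.0000 / 144.5640 = 0.6502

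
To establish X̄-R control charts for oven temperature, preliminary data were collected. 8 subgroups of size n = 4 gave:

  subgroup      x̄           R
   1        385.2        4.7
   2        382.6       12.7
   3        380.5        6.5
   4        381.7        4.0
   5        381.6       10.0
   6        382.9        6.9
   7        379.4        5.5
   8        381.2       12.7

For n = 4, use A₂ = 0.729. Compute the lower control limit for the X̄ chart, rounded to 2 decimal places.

X̄̄ = (385.2 + 382.6 + 380.5 + 381.7 + 381.6 + 382.9 + 379.4 + 381.2) / 8 = 3055.1000 / 8 = 381.8875
R̄ = (4.7 + 12.7 + 6.5 + 4.0 + 10.0 + 6.9 + 5.5 + 12.7) / 8 = 63.0000 / 8 = 7.8750
LCL = X̄̄ − A₂·R̄ = 381.8875 − 0.729 × 7.8750 = 376.1466

376.15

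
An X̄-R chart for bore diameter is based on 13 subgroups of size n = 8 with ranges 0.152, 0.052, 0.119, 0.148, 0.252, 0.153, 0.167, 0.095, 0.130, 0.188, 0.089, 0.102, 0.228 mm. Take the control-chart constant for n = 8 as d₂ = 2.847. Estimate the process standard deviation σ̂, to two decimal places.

0.05

R̄ = (0.152 + 0.052 + 0.119 + 0.148 + 0.252 + 0.153 + 0.167 + 0.095 + 0.130 + 0.188 + 0.089 + 0.102 + 0.228) / 13 = 0.1442
σ̂ = R̄ / d₂ = 0.1442 / 2.847 = 0.0507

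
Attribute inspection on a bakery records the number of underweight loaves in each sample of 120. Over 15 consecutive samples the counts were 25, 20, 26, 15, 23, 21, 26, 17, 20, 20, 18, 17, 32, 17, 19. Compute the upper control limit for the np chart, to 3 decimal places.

33.569

p̄ = Σdᵢ / (k·n) = 316 / (15 × 120) = 0.17556
UCL = np̄ + 3·√(np̄(1−p̄)) = 21.0667 + 3 × √(21.0667×0.82444) = 21.0667 + 3 × 4.1675 = 33.5693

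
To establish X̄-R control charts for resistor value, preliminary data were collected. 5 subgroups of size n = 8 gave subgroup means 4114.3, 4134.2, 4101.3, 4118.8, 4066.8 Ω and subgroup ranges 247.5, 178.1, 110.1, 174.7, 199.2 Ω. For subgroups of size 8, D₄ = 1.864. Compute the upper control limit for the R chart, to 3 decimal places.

339.099

R̄ = (247.5 + 178.1 + 110.1 + 174.7 + 199.2) / 5 = 909.6000 / 5 = 181.9200
UCL_R = D₄·R̄ = 1.864 × 181.9200 = 339.0989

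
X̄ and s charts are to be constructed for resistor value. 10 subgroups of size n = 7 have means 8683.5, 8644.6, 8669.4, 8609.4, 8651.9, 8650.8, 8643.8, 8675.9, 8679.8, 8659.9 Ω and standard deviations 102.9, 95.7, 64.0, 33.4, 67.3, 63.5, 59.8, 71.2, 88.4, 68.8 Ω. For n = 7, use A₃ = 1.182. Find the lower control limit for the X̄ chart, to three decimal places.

8572.387

X̄̄ = (8683.5 + 8644.6 + 8669.4 + 8609.4 + 8651.9 + 8650.8 + 8643.8 + 8675.9 + 8679.8 + 8659.9) / 10 = 8656.9000
s̄ = (102.9 + 95.7 + 64.0 + 33.4 + 67.3 + 63.5 + 59.8 + 71.2 + 88.4 + 68.8) / 10 = 71.5000
LCL = X̄̄ − A₃·s̄ = 8656.9000 − 1.182 × 71.5000 = 8572.3870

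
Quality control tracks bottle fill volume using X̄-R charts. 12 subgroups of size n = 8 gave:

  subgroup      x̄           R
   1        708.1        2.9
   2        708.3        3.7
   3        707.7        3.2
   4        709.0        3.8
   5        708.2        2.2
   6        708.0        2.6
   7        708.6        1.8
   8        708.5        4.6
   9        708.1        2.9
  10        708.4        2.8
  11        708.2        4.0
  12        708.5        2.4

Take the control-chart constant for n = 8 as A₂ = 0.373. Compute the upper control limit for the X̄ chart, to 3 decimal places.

709.447

X̄̄ = (708.1 + 708.3 + 707.7 + 709.0 + 708.2 + 708.0 + 708.6 + 708.5 + 708.1 + 708.4 + 708.2 + 708.5) / 12 = 8499.6000 / 12 = 708.3000
R̄ = (2.9 + 3.7 + 3.2 + 3.8 + 2.2 + 2.6 + 1.8 + 4.6 + 2.9 + 2.8 + 4.0 + 2.4) / 12 = 36.9000 / 12 = 3.0750
UCL = X̄̄ + A₂·R̄ = 708.3000 + 0.373 × 3.0750 = 709.4470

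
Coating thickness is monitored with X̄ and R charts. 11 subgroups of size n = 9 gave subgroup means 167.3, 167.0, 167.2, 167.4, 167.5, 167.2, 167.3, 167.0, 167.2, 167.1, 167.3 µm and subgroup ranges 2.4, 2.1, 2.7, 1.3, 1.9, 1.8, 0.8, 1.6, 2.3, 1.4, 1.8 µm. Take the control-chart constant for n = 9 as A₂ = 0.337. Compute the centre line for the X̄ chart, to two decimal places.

167.23

X̄̄ = (167.3 + 167.0 + 167.2 + 167.4 + 167.5 + 167.2 + 167.3 + 167.0 + 167.2 + 167.1 + 167.3) / 11 = 1839.5000 / 11 = 167.2273
CL = X̄̄ = 167.2273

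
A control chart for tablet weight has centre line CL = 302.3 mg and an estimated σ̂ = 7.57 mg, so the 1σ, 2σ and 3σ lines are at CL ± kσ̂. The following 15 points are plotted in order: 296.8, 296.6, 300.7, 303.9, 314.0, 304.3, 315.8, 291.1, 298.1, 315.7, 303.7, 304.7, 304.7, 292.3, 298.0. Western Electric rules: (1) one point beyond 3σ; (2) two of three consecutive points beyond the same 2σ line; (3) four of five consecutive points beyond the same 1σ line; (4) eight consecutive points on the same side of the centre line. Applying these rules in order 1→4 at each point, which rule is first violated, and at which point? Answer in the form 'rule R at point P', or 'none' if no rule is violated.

none

Zone of each point (C = within 1σ̂, B = 1σ̂–2σ̂, A = 2σ̂–3σ̂, * = beyond 3σ̂; sign = side of CL): 1:-C, 2:-C, 3:-C, 4:+C, 5:+B, 6:+C, 7:+B, 8:-B, 9:-C, 10:+B, 11:+C, 12:+C, 13:+C, 14:-B, 15:-C
No rule fires across all 15 points.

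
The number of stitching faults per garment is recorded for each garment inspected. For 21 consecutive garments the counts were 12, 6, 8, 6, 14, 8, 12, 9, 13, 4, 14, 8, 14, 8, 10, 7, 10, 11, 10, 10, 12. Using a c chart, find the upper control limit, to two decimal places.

c̄ = (12 + 6 + 8 + 6 + 14 + 8 + 12 + 9 + 13 + 4 + 14 + 8 + 14 + 8 + 10 + 7 + 10 + 11 + 10 + 10 + 12) / 21 = 206 / 21 = 9.8095
UCL = c̄ + 3√c̄ = 9.8095 + 3 × √9.8095 = 9.8095 + 3 × 3.1320 = 19.2056

19.21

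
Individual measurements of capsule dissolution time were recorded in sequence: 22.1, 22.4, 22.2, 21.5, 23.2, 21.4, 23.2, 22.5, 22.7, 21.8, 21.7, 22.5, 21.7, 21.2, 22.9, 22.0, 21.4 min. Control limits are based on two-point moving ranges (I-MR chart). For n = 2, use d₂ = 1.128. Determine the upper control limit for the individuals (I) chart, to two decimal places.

X̄ = (22.1 + 22.4 + 22.2 + 21.5 + 23.2 + 21.4 + 23.2 + 22.5 + 22.7 + 21.8 + 21.7 + 22.5 + 21.7 + 21.2 + 22.9 + 22.0 + 21.4) / 17 = 22.1412
Moving ranges: 0.3, 0.2, 0.7, 1.7, 1.8, 1.8, 0.7, 0.2, 0.9, 0.1, 0.8, 0.8, 0.5, 1.7, 0.9, 0.6; M̄R̄ = 13.7000 / 16 = 0.8562
UCL = X̄ + 3·M̄R̄/d₂ = 22.1412 + 3 × 0.8562 / 1.128 = 24.4184

24.42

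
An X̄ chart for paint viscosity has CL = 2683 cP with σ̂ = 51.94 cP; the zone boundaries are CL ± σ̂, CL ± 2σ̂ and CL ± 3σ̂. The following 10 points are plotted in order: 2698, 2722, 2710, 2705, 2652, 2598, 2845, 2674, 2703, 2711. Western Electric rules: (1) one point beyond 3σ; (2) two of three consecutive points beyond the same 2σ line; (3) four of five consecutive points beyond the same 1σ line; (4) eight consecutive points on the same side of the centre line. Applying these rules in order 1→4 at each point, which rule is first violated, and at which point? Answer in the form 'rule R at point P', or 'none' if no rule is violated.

rule 1 at point 7

Zone of each point (C = within 1σ̂, B = 1σ̂–2σ̂, A = 2σ̂–3σ̂, * = beyond 3σ̂; sign = side of CL): 1:+C, 2:+C, 3:+C, 4:+C, 5:-C, 6:-B, 7:+*, 8:-C, 9:+C, 10:+C
Rule 1 (one point beyond the 3σ limits) is satisfied at point 7.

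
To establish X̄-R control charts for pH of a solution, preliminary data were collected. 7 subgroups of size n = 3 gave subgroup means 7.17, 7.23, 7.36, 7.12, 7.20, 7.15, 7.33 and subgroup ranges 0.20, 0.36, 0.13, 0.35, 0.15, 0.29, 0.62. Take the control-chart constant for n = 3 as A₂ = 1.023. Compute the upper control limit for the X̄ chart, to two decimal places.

7.53

X̄̄ = (7.17 + 7.23 + 7.36 + 7.12 + 7.20 + 7.15 + 7.33) / 7 = 50.5600 / 7 = 7.2229
R̄ = (0.20 + 0.36 + 0.13 + 0.35 + 0.15 + 0.29 + 0.62) / 7 = 2.1000 / 7 = 0.3000
UCL = X̄̄ + A₂·R̄ = 7.2229 + 1.023 × 0.3000 = 7.5298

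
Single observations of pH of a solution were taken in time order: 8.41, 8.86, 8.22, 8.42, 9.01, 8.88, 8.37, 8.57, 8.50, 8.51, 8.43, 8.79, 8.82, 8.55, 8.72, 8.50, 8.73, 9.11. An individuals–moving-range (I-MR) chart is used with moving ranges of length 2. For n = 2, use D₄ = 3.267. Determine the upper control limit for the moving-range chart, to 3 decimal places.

Moving ranges: 0.45, 0.64, 0.20, 0.59, 0.13, 0.51, 0.20, 0.07, 0.01, 0.08, 0.36, 0.03, 0.27, 0.17, 0.22, 0.23, 0.38; M̄R̄ = 4.5400 / 17 = 0.2671
UCL_MR = D₄·M̄R̄ = 3.267 × 0.2671 = 0.8725

0.872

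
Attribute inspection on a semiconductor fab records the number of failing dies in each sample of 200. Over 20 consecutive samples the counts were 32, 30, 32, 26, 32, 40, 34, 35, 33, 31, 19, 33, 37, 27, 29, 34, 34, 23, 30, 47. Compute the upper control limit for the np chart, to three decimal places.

47.434

p̄ = Σdᵢ / (k·n) = 638 / (20 × 200) = 0.15950
UCL = np̄ + 3·√(np̄(1−p̄)) = 31.9000 + 3 × √(31.9000×0.84050) = 31.9000 + 3 × 5.1780 = 47.4341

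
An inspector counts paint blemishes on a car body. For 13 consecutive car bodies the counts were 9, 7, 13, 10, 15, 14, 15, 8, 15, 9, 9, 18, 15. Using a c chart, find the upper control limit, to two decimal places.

22.50

c̄ = (9 + 7 + 13 + 10 + 15 + 14 + 15 + 8 + 15 + 9 + 9 + 18 + 15) / 13 = 157 / 13 = 12.0769
UCL = c̄ + 3√c̄ = 12.0769 + 3 × √12.0769 = 12.0769 + 3 × 3.4752 = 22.5025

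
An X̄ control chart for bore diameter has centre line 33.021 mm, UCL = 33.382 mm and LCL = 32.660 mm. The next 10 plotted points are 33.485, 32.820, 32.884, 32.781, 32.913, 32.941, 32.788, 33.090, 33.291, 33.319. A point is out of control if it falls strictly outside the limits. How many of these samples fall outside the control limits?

1

Compare each point to [32.660, 33.382]: sample 1 = 33.485 > UCL.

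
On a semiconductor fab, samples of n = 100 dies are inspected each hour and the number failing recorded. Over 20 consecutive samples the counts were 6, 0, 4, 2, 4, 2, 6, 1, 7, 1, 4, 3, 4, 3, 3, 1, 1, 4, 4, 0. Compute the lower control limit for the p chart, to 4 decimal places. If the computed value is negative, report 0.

0.0000

p̄ = Σdᵢ / (k·n) = 60 / (20 × 100) = 0.03000
LCL = p̄ − 3·√(p̄(1−p̄)/n) = 0.03000 − 3 × 0.01706 = -0.02118 → 0 (negative, so LCL = 0)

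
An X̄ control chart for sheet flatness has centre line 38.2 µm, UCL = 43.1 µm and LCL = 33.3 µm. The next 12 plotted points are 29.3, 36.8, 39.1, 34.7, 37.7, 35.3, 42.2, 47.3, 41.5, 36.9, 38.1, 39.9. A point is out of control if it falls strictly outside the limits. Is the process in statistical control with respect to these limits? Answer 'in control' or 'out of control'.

out of control

Compare each point to [33.3, 43.1]: sample 1 = 29.3 < LCL; sample 8 = 47.3 > UCL.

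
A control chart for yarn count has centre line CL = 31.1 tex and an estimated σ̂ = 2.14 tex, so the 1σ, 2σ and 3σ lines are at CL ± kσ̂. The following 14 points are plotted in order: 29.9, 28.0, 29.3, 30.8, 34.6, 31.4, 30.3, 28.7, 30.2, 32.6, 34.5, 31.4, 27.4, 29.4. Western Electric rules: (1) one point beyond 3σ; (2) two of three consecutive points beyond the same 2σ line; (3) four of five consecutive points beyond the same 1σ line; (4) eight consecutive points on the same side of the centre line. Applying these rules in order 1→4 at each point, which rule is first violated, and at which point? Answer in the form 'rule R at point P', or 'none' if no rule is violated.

Zone of each point (C = within 1σ̂, B = 1σ̂–2σ̂, A = 2σ̂–3σ̂, * = beyond 3σ̂; sign = side of CL): 1:-C, 2:-B, 3:-C, 4:-C, 5:+B, 6:+C, 7:-C, 8:-B, 9:-C, 10:+C, 11:+B, 12:+C, 13:-B, 14:-C
No rule fires across all 14 points.

none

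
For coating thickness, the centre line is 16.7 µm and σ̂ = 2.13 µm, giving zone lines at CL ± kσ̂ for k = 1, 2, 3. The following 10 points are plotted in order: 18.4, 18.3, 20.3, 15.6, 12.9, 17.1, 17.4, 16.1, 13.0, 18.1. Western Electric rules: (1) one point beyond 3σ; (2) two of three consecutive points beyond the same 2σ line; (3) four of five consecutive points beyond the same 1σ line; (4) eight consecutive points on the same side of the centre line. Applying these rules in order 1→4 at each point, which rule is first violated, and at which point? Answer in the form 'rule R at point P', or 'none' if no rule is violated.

none

Zone of each point (C = within 1σ̂, B = 1σ̂–2σ̂, A = 2σ̂–3σ̂, * = beyond 3σ̂; sign = side of CL): 1:+C, 2:+C, 3:+B, 4:-C, 5:-B, 6:+C, 7:+C, 8:-C, 9:-B, 10:+C
No rule fires across all 10 points.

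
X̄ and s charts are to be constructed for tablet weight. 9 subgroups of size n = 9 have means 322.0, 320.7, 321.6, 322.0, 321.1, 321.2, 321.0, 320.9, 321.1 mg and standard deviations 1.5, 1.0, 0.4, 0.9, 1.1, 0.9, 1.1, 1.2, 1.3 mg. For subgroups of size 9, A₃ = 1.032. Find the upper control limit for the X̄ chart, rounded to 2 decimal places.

322.37

X̄̄ = (322.0 + 320.7 + 321.6 + 322.0 + 321.1 + 321.2 + 321.0 + 320.9 + 321.1) / 9 = 321.2889
s̄ = (1.5 + 1.0 + 0.4 + 0.9 + 1.1 + 0.9 + 1.1 + 1.2 + 1.3) / 9 = 1.0444
UCL = X̄̄ + A₃·s̄ = 321.2889 + 1.032 × 1.0444 = 322.3668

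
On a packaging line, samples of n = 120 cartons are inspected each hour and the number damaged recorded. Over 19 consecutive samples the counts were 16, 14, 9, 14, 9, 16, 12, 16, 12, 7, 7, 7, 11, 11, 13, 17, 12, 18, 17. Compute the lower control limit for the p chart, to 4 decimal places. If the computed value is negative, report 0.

0.0206

p̄ = Σdᵢ / (k·n) = 238 / (19 × 120) = 0.10439
LCL = p̄ − 3·√(p̄(1−p̄)/n) = 0.10439 − 3 × 0.02791 = 0.02065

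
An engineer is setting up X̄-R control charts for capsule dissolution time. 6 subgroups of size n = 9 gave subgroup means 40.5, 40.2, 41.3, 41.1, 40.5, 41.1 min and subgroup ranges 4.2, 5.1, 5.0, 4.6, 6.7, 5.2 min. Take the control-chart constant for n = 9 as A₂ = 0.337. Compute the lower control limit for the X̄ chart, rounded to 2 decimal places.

X̄̄ = (40.5 + 40.2 + 41.3 + 41.1 + 40.5 + 41.1) / 6 = 244.7000 / 6 = 40.7833
R̄ = (4.2 + 5.1 + 5.0 + 4.6 + 6.7 + 5.2) / 6 = 30.8000 / 6 = 5.1333
LCL = X̄̄ − A₂·R̄ = 40.7833 − 0.337 × 5.1333 = 39.0534

39.05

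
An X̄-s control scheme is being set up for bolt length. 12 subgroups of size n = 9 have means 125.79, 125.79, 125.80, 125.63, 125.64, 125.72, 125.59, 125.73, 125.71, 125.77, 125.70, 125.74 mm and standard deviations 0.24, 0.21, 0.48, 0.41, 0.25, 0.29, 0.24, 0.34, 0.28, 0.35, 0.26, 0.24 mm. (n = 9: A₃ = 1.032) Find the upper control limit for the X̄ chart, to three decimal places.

X̄̄ = (125.79 + 125.79 + 125.80 + 125.63 + 125.64 + 125.72 + 125.59 + 125.73 + 125.71 + 125.77 + 125.70 + 125.74) / 12 = 125.7175
s̄ = (0.24 + 0.21 + 0.48 + 0.41 + 0.25 + 0.29 + 0.24 + 0.34 + 0.28 + 0.35 + 0.26 + 0.24) / 12 = 0.2992
UCL = X̄̄ + A₃·s̄ = 125.7175 + 1.032 × 0.2992 = 126.0262

126.026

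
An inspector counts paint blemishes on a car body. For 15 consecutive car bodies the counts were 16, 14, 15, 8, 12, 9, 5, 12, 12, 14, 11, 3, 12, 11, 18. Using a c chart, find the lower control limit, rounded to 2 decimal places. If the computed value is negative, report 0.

c̄ = (16 + 14 + 15 + 8 + 12 + 9 + 5 + 12 + 12 + 14 + 11 + 3 + 12 + 11 + 18) / 15 = 172 / 15 = 11.4667
LCL = c̄ − 3√c̄ = 11.4667 − 3 × 3.3862 = 1.3079

1.31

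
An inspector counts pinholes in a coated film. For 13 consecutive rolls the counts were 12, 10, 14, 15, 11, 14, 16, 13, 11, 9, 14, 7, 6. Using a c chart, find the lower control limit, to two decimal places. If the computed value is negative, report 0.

c̄ = (12 + 10 + 14 + 15 + 11 + 14 + 16 + 13 + 11 + 9 + 14 + 7 + 6) / 13 = 152 / 13 = 11.6923
LCL = c̄ − 3√c̄ = 11.6923 − 3 × 3.4194 = 1.4341

1.43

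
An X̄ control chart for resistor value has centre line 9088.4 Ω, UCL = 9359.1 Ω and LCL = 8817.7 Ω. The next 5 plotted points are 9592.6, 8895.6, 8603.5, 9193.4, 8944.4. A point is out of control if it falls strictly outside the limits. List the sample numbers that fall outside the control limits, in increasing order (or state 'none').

1, 3

Compare each point to [8817.7, 9359.1]: sample 1 = 9592.6 > UCL; sample 3 = 8603.5 < LCL.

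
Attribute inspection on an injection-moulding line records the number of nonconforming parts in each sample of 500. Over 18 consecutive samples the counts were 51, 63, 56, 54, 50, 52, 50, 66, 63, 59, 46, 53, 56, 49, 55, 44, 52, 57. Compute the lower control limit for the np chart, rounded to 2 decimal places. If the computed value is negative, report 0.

p̄ = Σdᵢ / (k·n) = 976 / (18 × 500) = 0.10844
LCL = np̄ − 3·√(np̄(1−p̄)) = 54.2222 − 3 × 6.9529 = 33.3637

33.36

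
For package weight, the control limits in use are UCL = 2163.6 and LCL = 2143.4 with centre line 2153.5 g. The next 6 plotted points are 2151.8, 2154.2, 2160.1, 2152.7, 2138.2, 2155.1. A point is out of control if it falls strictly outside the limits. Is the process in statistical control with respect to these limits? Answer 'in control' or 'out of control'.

Compare each point to [2143.4, 2163.6]: sample 5 = 2138.2 < LCL.

out of control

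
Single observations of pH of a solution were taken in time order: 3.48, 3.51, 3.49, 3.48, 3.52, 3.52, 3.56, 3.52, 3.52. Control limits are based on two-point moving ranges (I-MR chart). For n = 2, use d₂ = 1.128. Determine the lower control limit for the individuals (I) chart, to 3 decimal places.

X̄ = (3.48 + 3.51 + 3.49 + 3.48 + 3.52 + 3.52 + 3.56 + 3.52 + 3.52) / 9 = 3.5111
Moving ranges: 0.03, 0.02, 0.01, 0.04, 0.00, 0.04, 0.04, 0.00; M̄R̄ = 0.1800 / 8 = 0.0225
LCL = X̄ − 3·M̄R̄/d₂ = 3.5111 − 3 × 0.0225 / 1.128 = 3.4513

3.451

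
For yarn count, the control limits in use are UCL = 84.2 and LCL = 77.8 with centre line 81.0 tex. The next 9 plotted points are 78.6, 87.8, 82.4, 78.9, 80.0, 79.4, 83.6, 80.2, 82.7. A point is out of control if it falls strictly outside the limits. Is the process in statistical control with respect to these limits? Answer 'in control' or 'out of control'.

out of control

Compare each point to [77.8, 84.2]: sample 2 = 87.8 > UCL.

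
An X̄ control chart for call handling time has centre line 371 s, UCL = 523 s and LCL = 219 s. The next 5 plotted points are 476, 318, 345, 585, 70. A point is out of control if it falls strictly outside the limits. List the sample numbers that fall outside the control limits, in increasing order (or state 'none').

Compare each point to [219, 523]: sample 4 = 585 > UCL; sample 5 = 70 < LCL.

4, 5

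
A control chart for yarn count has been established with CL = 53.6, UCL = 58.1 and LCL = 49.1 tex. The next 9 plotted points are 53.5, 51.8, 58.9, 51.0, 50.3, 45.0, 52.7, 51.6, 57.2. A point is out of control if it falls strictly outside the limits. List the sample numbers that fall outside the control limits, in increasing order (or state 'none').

Compare each point to [49.1, 58.1]: sample 3 = 58.9 > UCL; sample 6 = 45.0 < LCL.

3, 6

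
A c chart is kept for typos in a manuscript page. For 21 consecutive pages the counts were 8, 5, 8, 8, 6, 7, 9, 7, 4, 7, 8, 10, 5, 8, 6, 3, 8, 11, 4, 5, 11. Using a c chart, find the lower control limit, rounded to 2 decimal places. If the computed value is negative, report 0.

c̄ = (8 + 5 + 8 + 8 + 6 + 7 + 9 + 7 + 4 + 7 + 8 + 10 + 5 + 8 + 6 + 3 + 8 + 11 + 4 + 5 + 11) / 21 = 148 / 21 = 7.0476
LCL = c̄ − 3√c̄ = 7.0476 − 3 × 2.6547 = -0.9166 → 0 (cannot be negative)

0.00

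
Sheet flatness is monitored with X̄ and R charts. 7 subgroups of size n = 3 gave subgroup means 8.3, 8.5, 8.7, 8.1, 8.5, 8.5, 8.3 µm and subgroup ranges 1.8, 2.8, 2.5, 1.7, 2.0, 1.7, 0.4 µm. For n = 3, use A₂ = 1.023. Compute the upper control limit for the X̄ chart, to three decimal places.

10.300

X̄̄ = (8.3 + 8.5 + 8.7 + 8.1 + 8.5 + 8.5 + 8.3) / 7 = 58.9000 / 7 = 8.4143
R̄ = (1.8 + 2.8 + 2.5 + 1.7 + 2.0 + 1.7 + 0.4) / 7 = 12.9000 / 7 = 1.8429
UCL = X̄̄ + A₂·R̄ = 8.4143 + 1.023 × 1.8429 = 10.2995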